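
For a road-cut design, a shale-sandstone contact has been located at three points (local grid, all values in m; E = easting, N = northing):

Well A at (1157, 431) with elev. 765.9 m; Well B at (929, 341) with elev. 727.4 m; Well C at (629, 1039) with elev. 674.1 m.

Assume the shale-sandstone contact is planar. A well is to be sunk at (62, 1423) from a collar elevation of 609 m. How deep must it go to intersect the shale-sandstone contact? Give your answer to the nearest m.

33 m

Two edge vectors: Well A→Well B = (-228, -90, -38.5), Well A→Well C = (-528, 608, -91.8).
Normal n = (Well A→Well B) × (Well A→Well C) = (31670, -602.4, -186144).
So ∂z/∂E = −n_x/n_z = 0.17014 and ∂z/∂N = −n_y/n_z = −0.00324.
Intercept c from Well A: 765.9 − 196.85 + 1.39 = 570.45.
At (62, 1423): z_contact = 10.5 − 4.6 + 570.45 = 576.4 m.
Depth below ground = 609 − 576.4 = 33 m.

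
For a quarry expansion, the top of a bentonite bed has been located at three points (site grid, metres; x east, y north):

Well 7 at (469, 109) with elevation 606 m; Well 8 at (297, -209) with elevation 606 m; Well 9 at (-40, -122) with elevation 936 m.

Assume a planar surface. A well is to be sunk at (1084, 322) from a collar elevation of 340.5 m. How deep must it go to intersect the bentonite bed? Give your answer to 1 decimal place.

Two edge vectors: Well 7→Well 8 = (-172, -318, 0), Well 7→Well 9 = (-509, -231, 330).
Normal n = (Well 7→Well 8) × (Well 7→Well 9) = (-104940, 56760, -122130).
So ∂z/∂x = −n_x/n_z = −0.859248 and ∂z/∂y = −n_y/n_z = 0.464751.
Intercept c from Well 7: 606 + 402.99 − 50.66 = 958.33.
At (1084, 322): z_contact = −931.43 + 149.65 + 958.33 = 176.55 m.
Depth below ground = 340.5 − 176.55 = 163.9 m.

163.9 m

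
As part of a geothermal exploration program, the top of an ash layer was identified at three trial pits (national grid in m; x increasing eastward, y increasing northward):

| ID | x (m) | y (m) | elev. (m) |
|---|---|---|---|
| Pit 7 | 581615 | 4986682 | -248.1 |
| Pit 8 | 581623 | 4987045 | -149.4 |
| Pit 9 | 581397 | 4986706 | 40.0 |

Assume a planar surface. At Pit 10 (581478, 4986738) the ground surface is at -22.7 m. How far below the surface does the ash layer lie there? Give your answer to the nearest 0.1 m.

Two edge vectors: Pit 7→Pit 8 = (8, 363, 98.7), Pit 7→Pit 9 = (-218, 24, 288.1).
Normal n = (Pit 7→Pit 8) × (Pit 7→Pit 9) = (102211.5, -23821.4, 79326).
So ∂z/∂x = −n_x/n_z = −1.288499357 and ∂z/∂y = −n_y/n_z = 0.300297506.
Intercept c from Pit 7: -248.1 + 749410.55 − 1497488.17 = −748325.72.
At (581478, 4986738): z_contact = −749234.03 + 1497504.99 − 748325.72 = -54.76 m.
Depth below ground = -22.7 − (-54.76) = 32.1 m.

32.1 m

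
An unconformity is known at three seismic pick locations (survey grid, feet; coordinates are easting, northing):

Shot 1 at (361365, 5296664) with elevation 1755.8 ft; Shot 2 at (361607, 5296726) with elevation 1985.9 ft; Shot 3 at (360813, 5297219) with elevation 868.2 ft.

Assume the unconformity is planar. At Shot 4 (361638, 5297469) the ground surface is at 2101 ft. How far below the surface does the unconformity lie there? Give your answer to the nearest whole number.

Two edge vectors: Shot 1→Shot 2 = (242, 62, 230.1), Shot 1→Shot 3 = (-552, 555, -887.6).
Normal n = (Shot 1→Shot 2) × (Shot 1→Shot 3) = (-182736.7, 87784, 168534).
So ∂z/∂easting = −n_x/n_z = 1.08427202 and ∂z/∂northing = −n_y/n_z = −0.52086819.
Intercept c from Shot 1: 1755.8 − 391817.96 + 2758863.81 = 2368801.65.
At (361638, 5297469): z_contact = 392114.0 − 2759283.1 + 2368801.65 = 1632.5 ft.
Depth below ground = 2101 − 1632.5 = 468 ft.

468 ft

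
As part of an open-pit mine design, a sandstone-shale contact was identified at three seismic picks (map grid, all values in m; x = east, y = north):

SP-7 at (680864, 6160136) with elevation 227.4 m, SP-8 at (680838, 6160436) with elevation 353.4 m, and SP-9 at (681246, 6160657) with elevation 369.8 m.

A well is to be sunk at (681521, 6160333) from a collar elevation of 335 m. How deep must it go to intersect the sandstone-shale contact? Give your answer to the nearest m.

145 m

Two edge vectors: SP-7→SP-8 = (-26, 300, 126), SP-7→SP-9 = (382, 521, 142.4).
Normal n = (SP-7→SP-8) × (SP-7→SP-9) = (-22926, 51834.4, -128146).
So ∂z/∂x = −n_x/n_z = −0.17890531 and ∂z/∂y = −n_y/n_z = 0.40449487.
Intercept c from SP-7: 227.4 + 121810.19 − 2491743.43 = −2369705.84.
At (681521, 6160333): z_contact = −121927.7 + 2491823.1 − 2369705.84 = 189.5 m.
Depth below ground = 335 − 189.5 = 145 m.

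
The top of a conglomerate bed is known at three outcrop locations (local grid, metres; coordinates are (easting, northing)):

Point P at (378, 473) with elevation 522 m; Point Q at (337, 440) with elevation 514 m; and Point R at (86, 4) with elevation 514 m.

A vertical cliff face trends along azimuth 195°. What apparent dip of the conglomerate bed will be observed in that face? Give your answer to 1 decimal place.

6.2°

Let the plane be z = a·E + b·N + c.
Point Q−Point P: −41a − 33b = −8;  Point R−Point P: −292a − 469b = −8.
Solving gives a = 0.36360, b = −0.20932.
Unit vector along 195° is (sin 195°, cos 195°) = (-0.2588, -0.9659).
Slope in that direction = a·(-0.2588) + b·(-0.9659) = 0.10808.
Apparent dip = arctan|0.10808| = 6.2° (true dip is 22.8°, so apparent ≤ true as expected).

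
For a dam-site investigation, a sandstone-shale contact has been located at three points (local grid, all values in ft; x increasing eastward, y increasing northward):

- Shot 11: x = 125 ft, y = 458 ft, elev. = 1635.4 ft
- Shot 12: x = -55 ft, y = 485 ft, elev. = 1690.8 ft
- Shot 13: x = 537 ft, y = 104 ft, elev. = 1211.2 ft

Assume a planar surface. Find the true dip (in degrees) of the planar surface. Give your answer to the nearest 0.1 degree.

Two edge vectors: Shot 11→Shot 12 = (-180, 27, 55.4), Shot 11→Shot 13 = (412, -354, -424.2).
Normal n = (Shot 11→Shot 12) × (Shot 11→Shot 13) = (8158.2, -53531.2, 52596).
So ∂z/∂x = −n_x/n_z = −0.15511 and ∂z/∂y = −n_y/n_z = 1.01778.
Gradient magnitude |∇z| = √(a² + b²) = √(0.02406 + 1.03588) = 1.02953.
True dip = arctan(1.02953) = 45.8°, dipping toward S (azimuth ≈ 171°).

45.8°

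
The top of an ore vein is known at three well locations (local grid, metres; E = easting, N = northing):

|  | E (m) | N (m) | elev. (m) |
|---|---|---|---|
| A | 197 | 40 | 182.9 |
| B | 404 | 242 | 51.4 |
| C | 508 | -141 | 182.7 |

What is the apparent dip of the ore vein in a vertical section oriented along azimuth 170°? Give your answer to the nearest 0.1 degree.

Let the plane be z = a·E + b·N + c.
B−A: 207a + 202b = −131.5;  C−A: 311a − 181b = −0.2.
Solving gives a = −0.23773, b = −0.40737.
Unit vector along 170° is (sin 170°, cos 170°) = (0.1736, -0.9848).
Slope in that direction = a·(0.1736) + b·(-0.9848) = 0.35990.
Apparent dip = arctan|0.35990| = 19.8° (true dip is 25.3°, so apparent ≤ true as expected).

19.8°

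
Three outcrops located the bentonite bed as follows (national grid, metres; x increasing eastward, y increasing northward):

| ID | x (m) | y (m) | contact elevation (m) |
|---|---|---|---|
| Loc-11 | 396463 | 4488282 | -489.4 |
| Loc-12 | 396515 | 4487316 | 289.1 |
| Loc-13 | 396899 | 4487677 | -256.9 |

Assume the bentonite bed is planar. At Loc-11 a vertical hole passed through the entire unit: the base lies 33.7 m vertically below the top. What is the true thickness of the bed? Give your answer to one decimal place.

23.2 m

Let the plane be z = a·x + b·y + c.
Loc-12−Loc-11: 52a − 966b = 778.5;  Loc-13−Loc-11: 436a − 605b = 232.5.
Solving gives a = −0.63225, b = −0.83993.
|∇z| = √(a²+b²) = 1.05130, so dip δ = arctan(1.05130) = 46.43°.
True thickness = vertical thickness × cos δ = 33.7 × cos 46.43° = 23.2 m.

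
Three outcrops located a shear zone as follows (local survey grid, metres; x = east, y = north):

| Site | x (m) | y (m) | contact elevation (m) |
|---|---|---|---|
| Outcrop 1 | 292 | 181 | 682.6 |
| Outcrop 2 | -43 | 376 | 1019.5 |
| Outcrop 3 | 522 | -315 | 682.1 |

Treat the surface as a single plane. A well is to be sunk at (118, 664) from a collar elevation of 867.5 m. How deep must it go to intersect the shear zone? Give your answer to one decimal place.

Let the plane be z = a·x + b·y + c.
Outcrop 2−Outcrop 1: −335a + 195b = 336.9;  Outcrop 3−Outcrop 1: 230a − 496b = −0.5.
Solving gives a = −1.37668, b = −0.63737.
Then c = 682.6 − a·292 − b·181 = 1199.95.
At (118, 664): z_contact = −162.45 − 423.21 + 1199.95 = 614.29 m.
Depth below ground = 867.5 − 614.29 = 253.2 m.

253.2 m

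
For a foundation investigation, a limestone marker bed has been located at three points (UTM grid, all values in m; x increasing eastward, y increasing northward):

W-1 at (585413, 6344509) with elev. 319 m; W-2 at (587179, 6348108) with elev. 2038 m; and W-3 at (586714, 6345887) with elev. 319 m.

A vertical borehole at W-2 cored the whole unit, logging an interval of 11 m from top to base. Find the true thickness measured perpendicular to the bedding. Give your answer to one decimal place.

Two edge vectors: W-1→W-2 = (1766, 3599, 1719), W-1→W-3 = (1301, 1378, 0).
Normal n = (W-1→W-2) × (W-1→W-3) = (-2368782, 2236419, -2248751).
So ∂z/∂x = −n_x/n_z = −1.05338 and ∂z/∂y = −n_y/n_z = 0.99452.
|∇z| = √(a²+b²) = 1.44868, so dip δ = arctan(1.44868) = 55.38°.
True thickness = vertical thickness × cos δ = 11 × cos 55.38° = 6.2 m.

6.2 m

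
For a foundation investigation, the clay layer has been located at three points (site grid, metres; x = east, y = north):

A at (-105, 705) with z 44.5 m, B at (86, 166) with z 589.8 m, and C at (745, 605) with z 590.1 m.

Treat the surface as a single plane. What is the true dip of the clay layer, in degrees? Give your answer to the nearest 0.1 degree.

Let the plane be z = a·x + b·y + c.
B−A: 191a − 539b = 545.3;  C−A: 850a − 100b = 545.6.
Solving gives a = 0.54561, b = −0.81835.
Gradient magnitude |∇z| = √(a² + b²) = √(0.29769 + 0.66969) = 0.98355.
True dip = arctan(0.98355) = 44.5°, dipping toward NNW (azimuth ≈ 326°).

44.5°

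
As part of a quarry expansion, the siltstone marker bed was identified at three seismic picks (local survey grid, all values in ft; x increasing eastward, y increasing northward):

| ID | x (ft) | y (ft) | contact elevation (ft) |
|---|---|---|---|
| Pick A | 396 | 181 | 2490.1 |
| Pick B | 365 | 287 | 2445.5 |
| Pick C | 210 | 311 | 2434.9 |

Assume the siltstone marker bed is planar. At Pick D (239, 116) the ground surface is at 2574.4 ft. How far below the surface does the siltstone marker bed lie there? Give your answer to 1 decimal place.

Two edge vectors: Pick A→Pick B = (-31, 106, -44.6), Pick A→Pick C = (-186, 130, -55.2).
Normal n = (Pick A→Pick B) × (Pick A→Pick C) = (-53.2, 6584.4, 15686).
So ∂z/∂x = −n_x/n_z = 0.00339 and ∂z/∂y = −n_y/n_z = −0.41976.
Intercept c from Pick A: 2490.1 − 1.34 + 75.98 = 2564.73.
At (239, 116): z_contact = 0.81 − 48.69 + 2564.73 = 2516.85 ft.
Depth below ground = 2574.4 − 2516.85 = 57.5 ft.

57.5 ft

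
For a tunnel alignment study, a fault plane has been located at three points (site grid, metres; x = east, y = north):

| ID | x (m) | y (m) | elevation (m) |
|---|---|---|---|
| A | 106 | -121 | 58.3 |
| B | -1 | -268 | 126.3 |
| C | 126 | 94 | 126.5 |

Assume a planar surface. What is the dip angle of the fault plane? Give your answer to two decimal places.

Let the plane be z = a·x + b·y + c.
B−A: −107a − 147b = 68;  C−A: 20a + 215b = 68.2.
Solving gives a = −1.22828, b = 0.43147.
Gradient magnitude |∇z| = √(a² + b²) = √(1.50867 + 0.18616) = 1.30186.
True dip = arctan(1.30186) = 52.47°, dipping toward ESE (azimuth ≈ 109°).

52.47°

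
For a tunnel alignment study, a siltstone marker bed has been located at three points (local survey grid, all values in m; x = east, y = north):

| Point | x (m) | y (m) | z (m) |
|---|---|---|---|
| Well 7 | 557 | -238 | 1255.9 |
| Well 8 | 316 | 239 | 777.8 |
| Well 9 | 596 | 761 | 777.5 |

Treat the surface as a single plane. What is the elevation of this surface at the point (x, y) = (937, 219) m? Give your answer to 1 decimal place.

1385.3 m

Let the plane be z = a·x + b·y + c.
Well 8−Well 7: −241a + 477b = −478.1;  Well 9−Well 7: 39a + 999b = −478.4.
Solving gives a = 0.96169, b = −0.51642.
Then c = 1255.9 − a·557 − b·-238 = 597.33.
At (937, 219): z = 901.1 − 113.1 + 597.33 = 1385.3 m.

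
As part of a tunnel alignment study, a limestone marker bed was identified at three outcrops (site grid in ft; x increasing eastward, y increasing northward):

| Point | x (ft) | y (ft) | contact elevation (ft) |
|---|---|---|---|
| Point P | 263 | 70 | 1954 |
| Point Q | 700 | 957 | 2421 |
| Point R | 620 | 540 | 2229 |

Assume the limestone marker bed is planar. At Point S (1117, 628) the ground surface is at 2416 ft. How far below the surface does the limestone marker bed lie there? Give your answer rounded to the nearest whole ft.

Two edge vectors: Point P→Point Q = (437, 887, 467), Point P→Point R = (357, 470, 275).
Normal n = (Point P→Point Q) × (Point P→Point R) = (24435, 46544, -111269).
So ∂z/∂x = −n_x/n_z = 0.21960 and ∂z/∂y = −n_y/n_z = 0.41830.
Intercept c from Point P: 1954 − 57.76 − 29.28 = 1866.96.
At (1117, 628): z_contact = 245.3 + 262.7 + 1866.96 = 2375.0 ft.
Depth below ground = 2416 − 2375.0 = 41 ft.

41 ft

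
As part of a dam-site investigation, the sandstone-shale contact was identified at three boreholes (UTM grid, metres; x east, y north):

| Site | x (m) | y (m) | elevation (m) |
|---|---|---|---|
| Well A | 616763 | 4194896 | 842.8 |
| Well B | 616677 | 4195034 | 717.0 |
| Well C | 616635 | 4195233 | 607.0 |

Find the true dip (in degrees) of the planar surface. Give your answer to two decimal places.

43.40°

Let the plane be z = a·x + b·y + c.
Well B−Well A: −86a + 138b = −125.8;  Well C−Well A: −128a + 337b = −235.8.
Solving gives a = 0.87067, b = −0.36901.
Gradient magnitude |∇z| = √(a² + b²) = √(0.75806 + 0.13616) = 0.94563.
True dip = arctan(0.94563) = 43.40°, dipping toward WNW (azimuth ≈ 293°).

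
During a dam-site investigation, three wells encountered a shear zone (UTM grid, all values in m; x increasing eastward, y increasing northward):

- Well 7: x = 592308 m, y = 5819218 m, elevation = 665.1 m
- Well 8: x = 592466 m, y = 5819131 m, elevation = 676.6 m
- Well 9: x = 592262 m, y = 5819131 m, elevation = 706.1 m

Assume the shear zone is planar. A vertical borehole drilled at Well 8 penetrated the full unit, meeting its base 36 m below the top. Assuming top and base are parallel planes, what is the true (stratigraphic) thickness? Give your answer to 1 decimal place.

33.2 m

Let the plane be z = a·x + b·y + c.
Well 8−Well 7: 158a − 87b = 11.5;  Well 9−Well 7: −46a − 87b = 41.
Solving gives a = −0.14461, b = −0.39481.
|∇z| = √(a²+b²) = 0.42046, so dip δ = arctan(0.42046) = 22.80°.
True thickness = vertical thickness × cos δ = 36 × cos 22.80° = 33.2 m.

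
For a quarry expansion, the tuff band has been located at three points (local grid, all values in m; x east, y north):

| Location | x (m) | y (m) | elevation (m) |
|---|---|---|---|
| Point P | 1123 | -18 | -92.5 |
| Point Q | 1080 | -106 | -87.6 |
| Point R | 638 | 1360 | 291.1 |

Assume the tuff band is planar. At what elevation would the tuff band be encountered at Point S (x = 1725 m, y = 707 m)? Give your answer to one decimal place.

-231.3 m

Let the plane be z = a·x + b·y + c.
Point Q−Point P: −43a − 88b = 4.9;  Point R−Point P: −485a + 1378b = 383.6.
Solving gives a = −0.397404, b = 0.138504.
Then c = -92.5 − a·1123 − b·-18 = 356.28.
At (1725, 707): z = −685.5 + 97.9 + 356.28 = -231.3 m.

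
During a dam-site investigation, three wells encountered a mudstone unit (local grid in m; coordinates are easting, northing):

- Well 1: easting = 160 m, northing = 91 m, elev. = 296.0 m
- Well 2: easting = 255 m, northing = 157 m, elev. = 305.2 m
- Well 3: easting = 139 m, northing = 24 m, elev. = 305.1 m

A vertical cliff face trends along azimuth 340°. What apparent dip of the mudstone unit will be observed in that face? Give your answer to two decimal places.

15.81°

Two edge vectors: Well 1→Well 2 = (95, 66, 9.2), Well 1→Well 3 = (-21, -67, 9.1).
Normal n = (Well 1→Well 2) × (Well 1→Well 3) = (1217, -1057.7, -4979).
So ∂z/∂easting = −n_x/n_z = 0.24443 and ∂z/∂northing = −n_y/n_z = −0.21243.
Unit vector along 340° is (sin 340°, cos 340°) = (-0.3420, 0.9397).
Slope in that direction = a·(-0.3420) + b·(0.9397) = −0.28322.
Apparent dip = arctan|0.28322| = 15.81° (true dip is 17.9°, so apparent ≤ true as expected).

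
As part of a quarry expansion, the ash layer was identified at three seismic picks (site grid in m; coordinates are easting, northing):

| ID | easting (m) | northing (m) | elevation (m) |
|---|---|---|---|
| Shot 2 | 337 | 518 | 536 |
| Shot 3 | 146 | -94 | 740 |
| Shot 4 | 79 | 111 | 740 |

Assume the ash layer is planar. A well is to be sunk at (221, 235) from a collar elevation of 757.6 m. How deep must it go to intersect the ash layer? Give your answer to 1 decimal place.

112.8 m

Let the plane be z = a·easting + b·northing + c.
Shot 3−Shot 2: −191a − 612b = 204;  Shot 4−Shot 2: −258a − 407b = 204.
Solving gives a = −0.52171, b = −0.17051.
Then c = 536 − a·337 − b·518 = 800.14.
At (221, 235): z_contact = −115.30 − 40.07 + 800.14 = 644.77 m.
Depth below ground = 757.6 − 644.77 = 112.8 m.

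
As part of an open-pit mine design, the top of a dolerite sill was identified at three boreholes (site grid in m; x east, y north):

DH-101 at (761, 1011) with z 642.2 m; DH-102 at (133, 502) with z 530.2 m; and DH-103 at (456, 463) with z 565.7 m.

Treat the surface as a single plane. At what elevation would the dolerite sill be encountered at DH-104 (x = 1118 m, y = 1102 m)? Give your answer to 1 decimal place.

691.3 m

Let the plane be z = a·x + b·y + c.
DH-102−DH-101: −628a − 509b = −112;  DH-103−DH-101: −305a − 548b = −76.5.
Solving gives a = 0.118780, b = 0.073489.
Then c = 642.2 − a·761 − b·1011 = 477.51.
At (1118, 1102): z = 132.8 + 81.0 + 477.51 = 691.3 m.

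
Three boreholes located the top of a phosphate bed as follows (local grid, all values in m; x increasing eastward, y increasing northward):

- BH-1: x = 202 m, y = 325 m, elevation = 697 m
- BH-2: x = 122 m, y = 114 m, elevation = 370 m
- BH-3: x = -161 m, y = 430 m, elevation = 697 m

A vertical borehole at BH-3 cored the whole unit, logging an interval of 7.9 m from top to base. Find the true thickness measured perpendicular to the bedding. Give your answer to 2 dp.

Let the plane be z = a·x + b·y + c.
BH-2−BH-1: −80a − 211b = −327;  BH-3−BH-1: −363a + 105b = 0.
Solving gives a = 0.40397, b = 1.39660.
|∇z| = √(a²+b²) = 1.45385, so dip δ = arctan(1.45385) = 55.48°.
True thickness = vertical thickness × cos δ = 7.9 × cos 55.48° = 4.48 m.

4.48 m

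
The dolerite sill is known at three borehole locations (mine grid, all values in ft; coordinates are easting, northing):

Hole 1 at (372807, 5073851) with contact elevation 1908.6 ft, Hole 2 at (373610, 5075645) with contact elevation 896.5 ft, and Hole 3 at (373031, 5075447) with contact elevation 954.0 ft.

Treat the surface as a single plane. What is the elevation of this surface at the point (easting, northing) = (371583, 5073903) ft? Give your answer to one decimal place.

1741.4 ft

Let the plane be z = a·easting + b·northing + c.
Hole 2−Hole 1: 803a + 1794b = −1012.1;  Hole 3−Hole 1: 224a + 1596b = −954.6.
Solving gives a = 0.110534572, b = −0.613633925.
Then c = 1908.6 − a·372807 − b·5073851 = 3074187.64.
At (371583, 5073903): z = 41072.8 − 3113519.0 + 3074187.64 = 1741.4 ft.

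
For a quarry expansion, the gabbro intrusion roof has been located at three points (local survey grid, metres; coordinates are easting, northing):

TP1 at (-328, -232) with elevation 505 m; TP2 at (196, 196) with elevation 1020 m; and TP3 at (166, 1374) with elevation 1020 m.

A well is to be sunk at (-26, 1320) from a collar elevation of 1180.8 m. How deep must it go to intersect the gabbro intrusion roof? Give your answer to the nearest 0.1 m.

Let the plane be z = a·easting + b·northing + c.
TP2−TP1: 524a + 428b = 515;  TP3−TP1: 494a + 1606b = 515.
Solving gives a = 0.962797, b = 0.024519.
Then c = 505 − a·-328 − b·-232 = 826.49.
At (-26, 1320): z_contact = −25.03 + 32.37 + 826.49 = 833.82 m.
Depth below ground = 1180.8 − 833.82 = 347.0 m.

347.0 m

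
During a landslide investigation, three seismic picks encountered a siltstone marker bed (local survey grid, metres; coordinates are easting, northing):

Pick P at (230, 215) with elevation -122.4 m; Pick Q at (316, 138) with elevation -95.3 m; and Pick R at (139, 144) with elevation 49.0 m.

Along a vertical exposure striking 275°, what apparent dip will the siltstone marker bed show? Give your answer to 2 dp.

36.58°

Two edge vectors: Pick P→Pick Q = (86, -77, 27.1), Pick P→Pick R = (-91, -71, 171.4).
Normal n = (Pick P→Pick Q) × (Pick P→Pick R) = (-11273.7, -17206.5, -13113).
So ∂z/∂easting = −n_x/n_z = −0.85973 and ∂z/∂northing = −n_y/n_z = −1.31217.
Unit vector along 275° is (sin 275°, cos 275°) = (-0.9962, 0.0872).
Slope in that direction = a·(-0.9962) + b·(0.0872) = 0.74210.
Apparent dip = arctan|0.74210| = 36.58° (true dip is 57.5°, so apparent ≤ true as expected).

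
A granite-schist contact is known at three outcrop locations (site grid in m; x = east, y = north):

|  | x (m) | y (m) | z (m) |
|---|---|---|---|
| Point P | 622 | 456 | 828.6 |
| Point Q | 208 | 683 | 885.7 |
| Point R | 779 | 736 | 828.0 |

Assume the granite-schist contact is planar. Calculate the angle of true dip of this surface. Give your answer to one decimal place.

6.9°

Two edge vectors: Point P→Point Q = (-414, 227, 57.1), Point P→Point R = (157, 280, -0.6).
Normal n = (Point P→Point Q) × (Point P→Point R) = (-16124.2, 8716.3, -151559).
So ∂z/∂x = −n_x/n_z = −0.10639 and ∂z/∂y = −n_y/n_z = 0.05751.
Gradient magnitude |∇z| = √(a² + b²) = √(0.01132 + 0.00331) = 0.12094.
True dip = arctan(0.12094) = 6.9°, dipping toward ESE (azimuth ≈ 118°).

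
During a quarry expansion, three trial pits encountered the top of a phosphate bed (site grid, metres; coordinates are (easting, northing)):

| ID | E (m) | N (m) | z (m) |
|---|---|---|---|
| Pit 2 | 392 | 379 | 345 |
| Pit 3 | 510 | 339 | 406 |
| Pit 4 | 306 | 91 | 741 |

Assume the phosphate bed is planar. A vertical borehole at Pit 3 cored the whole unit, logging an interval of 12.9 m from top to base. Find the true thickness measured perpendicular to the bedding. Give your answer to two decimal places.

Two edge vectors: Pit 2→Pit 3 = (118, -40, 61), Pit 2→Pit 4 = (-86, -288, 396).
Normal n = (Pit 2→Pit 3) × (Pit 2→Pit 4) = (1728, -51974, -37424).
So ∂z/∂E = −n_x/n_z = 0.04617 and ∂z/∂N = −n_y/n_z = −1.38879.
|∇z| = √(a²+b²) = 1.38956, so dip δ = arctan(1.38956) = 54.26°.
True thickness = vertical thickness × cos δ = 12.9 × cos 54.26° = 7.54 m.

7.54 m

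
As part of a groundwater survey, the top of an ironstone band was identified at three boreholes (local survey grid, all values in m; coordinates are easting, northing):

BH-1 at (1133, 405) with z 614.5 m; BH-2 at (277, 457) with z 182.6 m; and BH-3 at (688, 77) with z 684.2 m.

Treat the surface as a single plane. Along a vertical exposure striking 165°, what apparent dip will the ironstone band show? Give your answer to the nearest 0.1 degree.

42.6°

Two edge vectors: BH-1→BH-2 = (-856, 52, -431.9), BH-1→BH-3 = (-445, -328, 69.7).
Normal n = (BH-1→BH-2) × (BH-1→BH-3) = (-138038.8, 251858.7, 303908).
So ∂z/∂easting = −n_x/n_z = 0.45421 and ∂z/∂northing = −n_y/n_z = −0.82873.
Unit vector along 165° is (sin 165°, cos 165°) = (0.2588, -0.9659).
Slope in that direction = a·(0.2588) + b·(-0.9659) = 0.91805.
Apparent dip = arctan|0.91805| = 42.6° (true dip is 43.4°, so apparent ≤ true as expected).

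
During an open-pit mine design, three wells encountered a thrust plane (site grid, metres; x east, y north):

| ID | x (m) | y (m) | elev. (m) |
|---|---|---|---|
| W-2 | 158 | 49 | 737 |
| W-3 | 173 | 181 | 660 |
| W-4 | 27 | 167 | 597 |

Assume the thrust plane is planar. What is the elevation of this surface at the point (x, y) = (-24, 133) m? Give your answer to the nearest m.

Let the plane be z = a·x + b·y + c.
W-3−W-2: 15a + 132b = −77;  W-4−W-2: −131a + 118b = −140.
Solving gives a = 0.49281, b = −0.63933.
Then c = 737 − a·158 − b·49 = 690.46.
At (-24, 133): z = −11.8 − 85.0 + 690.46 = 593.6 m.

594 m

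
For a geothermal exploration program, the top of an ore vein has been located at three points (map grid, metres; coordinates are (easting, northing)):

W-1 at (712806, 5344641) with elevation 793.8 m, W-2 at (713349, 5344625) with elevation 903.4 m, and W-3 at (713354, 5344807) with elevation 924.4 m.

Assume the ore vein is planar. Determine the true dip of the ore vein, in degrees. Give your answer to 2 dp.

Two edge vectors: W-1→W-2 = (543, -16, 109.6), W-1→W-3 = (548, 166, 130.6).
Normal n = (W-1→W-2) × (W-1→W-3) = (-20283.2, -10855, 98906).
So ∂z/∂E = −n_x/n_z = 0.20508 and ∂z/∂N = −n_y/n_z = 0.10975.
Gradient magnitude |∇z| = √(a² + b²) = √(0.04206 + 0.01205) = 0.23260.
True dip = arctan(0.23260) = 13.09°, dipping toward WSW (azimuth ≈ 242°).

13.09°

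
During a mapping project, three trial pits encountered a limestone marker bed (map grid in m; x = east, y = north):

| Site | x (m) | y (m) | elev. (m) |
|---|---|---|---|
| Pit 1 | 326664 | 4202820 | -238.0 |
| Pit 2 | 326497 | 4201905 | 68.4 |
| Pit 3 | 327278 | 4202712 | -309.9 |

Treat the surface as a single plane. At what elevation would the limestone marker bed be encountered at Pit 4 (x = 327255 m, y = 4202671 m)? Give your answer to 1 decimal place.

-293.5 m

Two edge vectors: Pit 1→Pit 2 = (-167, -915, 306.4), Pit 1→Pit 3 = (614, -108, -71.9).
Normal n = (Pit 1→Pit 2) × (Pit 1→Pit 3) = (98879.7, 176122.3, 579846).
So ∂z/∂x = −n_x/n_z = −0.170527519 and ∂z/∂y = −n_y/n_z = −0.303739786.
Intercept c from Pit 1: -238 + 55705.20 + 1276563.65 = 1332030.85.
At (327255, 4202671): z = −55806.0 − 1276518.4 + 1332030.85 = -293.5 m.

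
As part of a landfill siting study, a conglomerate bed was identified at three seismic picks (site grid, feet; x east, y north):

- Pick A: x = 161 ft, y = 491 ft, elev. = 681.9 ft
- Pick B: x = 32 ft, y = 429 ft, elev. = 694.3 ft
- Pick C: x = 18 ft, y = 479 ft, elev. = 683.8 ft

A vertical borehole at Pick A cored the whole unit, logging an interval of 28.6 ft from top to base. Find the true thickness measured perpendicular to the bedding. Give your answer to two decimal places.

28.00 ft

Let the plane be z = a·x + b·y + c.
Pick B−Pick A: −129a − 62b = 12.4;  Pick C−Pick A: −143a − 12b = 1.9.
Solving gives a = 0.00424, b = −0.20881.
|∇z| = √(a²+b²) = 0.20886, so dip δ = arctan(0.20886) = 11.80°.
True thickness = vertical thickness × cos δ = 28.6 × cos 11.80° = 28.00 ft.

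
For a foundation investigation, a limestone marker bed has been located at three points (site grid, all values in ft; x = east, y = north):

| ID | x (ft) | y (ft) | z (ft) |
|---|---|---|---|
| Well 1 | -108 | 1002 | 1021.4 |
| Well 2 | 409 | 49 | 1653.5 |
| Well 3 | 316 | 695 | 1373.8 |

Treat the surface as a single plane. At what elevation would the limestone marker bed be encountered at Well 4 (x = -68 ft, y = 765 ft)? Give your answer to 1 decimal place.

1127.4 ft

Let the plane be z = a·x + b·y + c.
Well 2−Well 1: 517a − 953b = 632.1;  Well 3−Well 1: 424a − 307b = 352.4.
Solving gives a = 0.577871, b = −0.349780.
Then c = 1021.4 − a·-108 − b·1002 = 1434.29.
At (-68, 765): z = −39.3 − 267.6 + 1434.29 = 1127.4 ft.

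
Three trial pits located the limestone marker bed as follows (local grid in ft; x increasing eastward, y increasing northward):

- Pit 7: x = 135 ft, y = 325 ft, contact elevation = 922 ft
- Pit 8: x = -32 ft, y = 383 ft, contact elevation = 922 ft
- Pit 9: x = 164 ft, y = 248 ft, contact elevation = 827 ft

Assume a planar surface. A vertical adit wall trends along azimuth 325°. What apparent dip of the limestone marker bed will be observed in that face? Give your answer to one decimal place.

41.3°

Two edge vectors: Pit 7→Pit 8 = (-167, 58, 0), Pit 7→Pit 9 = (29, -77, -95).
Normal n = (Pit 7→Pit 8) × (Pit 7→Pit 9) = (-5510, -15865, 11177).
So ∂z/∂x = −n_x/n_z = 0.49298 and ∂z/∂y = −n_y/n_z = 1.41943.
Unit vector along 325° is (sin 325°, cos 325°) = (-0.5736, 0.8192).
Slope in that direction = a·(-0.5736) + b·(0.8192) = 0.87997.
Apparent dip = arctan|0.87997| = 41.3° (true dip is 56.4°, so apparent ≤ true as expected).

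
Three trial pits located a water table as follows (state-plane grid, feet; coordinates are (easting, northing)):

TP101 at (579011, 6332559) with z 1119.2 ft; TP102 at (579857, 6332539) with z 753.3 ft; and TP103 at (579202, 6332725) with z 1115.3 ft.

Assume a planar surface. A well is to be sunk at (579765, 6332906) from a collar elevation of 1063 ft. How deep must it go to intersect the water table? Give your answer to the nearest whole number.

102 ft

Let the plane be z = a·E + b·N + c.
TP102−TP101: 846a − 20b = −365.9;  TP103−TP101: 191a + 166b = −3.9.
Solving gives a = −0.42159356, b = 0.46159259.
Then c = 1119.2 − a·579011 − b·6332559 = −2677835.77.
At (579765, 6332906): z_contact = −244425.2 + 2923222.5 − 2677835.77 = 961.5 ft.
Depth below ground = 1063 − 961.5 = 102 ft.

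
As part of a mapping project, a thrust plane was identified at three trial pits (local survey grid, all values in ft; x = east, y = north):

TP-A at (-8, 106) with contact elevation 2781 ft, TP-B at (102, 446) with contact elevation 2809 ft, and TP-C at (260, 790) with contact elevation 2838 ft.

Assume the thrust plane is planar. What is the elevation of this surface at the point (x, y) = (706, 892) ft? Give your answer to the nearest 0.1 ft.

2852.3 ft

Let the plane be z = a·x + b·y + c.
TP-B−TP-A: 110a + 340b = 28;  TP-C−TP-A: 268a + 684b = 57.
Solving gives a = 0.01436, b = 0.07771.
Then c = 2781 − a·-8 − b·106 = 2772.88.
At (706, 892): z = 10.1 + 69.3 + 2772.88 = 2852.3 ft.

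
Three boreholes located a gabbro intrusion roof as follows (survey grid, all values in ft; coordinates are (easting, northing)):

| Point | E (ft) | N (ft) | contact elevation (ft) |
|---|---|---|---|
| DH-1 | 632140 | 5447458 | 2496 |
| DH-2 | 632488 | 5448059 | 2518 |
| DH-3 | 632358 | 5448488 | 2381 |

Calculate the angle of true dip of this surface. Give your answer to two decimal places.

Let the plane be z = a·E + b·N + c.
DH-2−DH-1: 348a + 601b = 22;  DH-3−DH-1: 218a + 1030b = −115.
Solving gives a = 0.40354, b = −0.19706.
Gradient magnitude |∇z| = √(a² + b²) = √(0.16285 + 0.03883) = 0.44909.
True dip = arctan(0.44909) = 24.18°, dipping toward WNW (azimuth ≈ 296°).

24.18°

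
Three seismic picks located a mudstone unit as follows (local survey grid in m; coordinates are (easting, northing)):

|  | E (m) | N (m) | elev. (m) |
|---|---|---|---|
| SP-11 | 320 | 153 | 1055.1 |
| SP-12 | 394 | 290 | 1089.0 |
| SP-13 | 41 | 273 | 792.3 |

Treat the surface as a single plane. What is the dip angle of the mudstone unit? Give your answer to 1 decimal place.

41.2°

Two edge vectors: SP-11→SP-12 = (74, 137, 33.9), SP-11→SP-13 = (-279, 120, -262.8).
Normal n = (SP-11→SP-12) × (SP-11→SP-13) = (-40071.6, 9989.1, 47103).
So ∂z/∂E = −n_x/n_z = 0.85072 and ∂z/∂N = −n_y/n_z = −0.21207.
Gradient magnitude |∇z| = √(a² + b²) = √(0.72373 + 0.04497) = 0.87676.
True dip = arctan(0.87676) = 41.2°, dipping toward WNW (azimuth ≈ 284°).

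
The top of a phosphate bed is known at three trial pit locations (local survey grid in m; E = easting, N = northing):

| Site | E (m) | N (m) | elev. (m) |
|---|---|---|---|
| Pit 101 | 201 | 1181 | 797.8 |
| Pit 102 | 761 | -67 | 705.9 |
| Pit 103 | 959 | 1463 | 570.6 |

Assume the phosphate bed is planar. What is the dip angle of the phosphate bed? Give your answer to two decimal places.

Two edge vectors: Pit 101→Pit 102 = (560, -1248, -91.9), Pit 101→Pit 103 = (758, 282, -227.2).
Normal n = (Pit 101→Pit 102) × (Pit 101→Pit 103) = (309461.4, 57571.8, 1103904).
So ∂z/∂E = −n_x/n_z = −0.28033 and ∂z/∂N = −n_y/n_z = −0.05215.
Gradient magnitude |∇z| = √(a² + b²) = √(0.07859 + 0.00272) = 0.28514.
True dip = arctan(0.28514) = 15.92°, dipping toward E (azimuth ≈ 079°).

15.92°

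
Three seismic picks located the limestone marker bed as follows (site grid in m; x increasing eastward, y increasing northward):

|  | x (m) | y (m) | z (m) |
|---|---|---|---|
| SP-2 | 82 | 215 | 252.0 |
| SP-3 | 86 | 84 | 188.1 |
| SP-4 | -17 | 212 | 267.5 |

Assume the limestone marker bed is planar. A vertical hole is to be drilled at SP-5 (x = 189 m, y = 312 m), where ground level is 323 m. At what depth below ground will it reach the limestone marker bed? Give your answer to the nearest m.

43 m

Two edge vectors: SP-2→SP-3 = (4, -131, -63.9), SP-2→SP-4 = (-99, -3, 15.5).
Normal n = (SP-2→SP-3) × (SP-2→SP-4) = (-2222.2, 6264.1, -12981).
So ∂z/∂x = −n_x/n_z = −0.17119 and ∂z/∂y = −n_y/n_z = 0.48256.
Intercept c from SP-2: 252 + 14.04 − 103.75 = 162.29.
At (189, 312): z_contact = −32.4 + 150.6 + 162.29 = 280.5 m.
Depth below ground = 323 − 280.5 = 43 m.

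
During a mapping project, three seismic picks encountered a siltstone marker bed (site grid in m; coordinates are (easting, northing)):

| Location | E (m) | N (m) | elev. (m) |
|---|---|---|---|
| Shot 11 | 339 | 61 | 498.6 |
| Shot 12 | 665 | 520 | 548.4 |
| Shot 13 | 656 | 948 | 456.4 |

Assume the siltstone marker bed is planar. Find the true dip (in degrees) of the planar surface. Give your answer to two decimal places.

26.00°

Two edge vectors: Shot 11→Shot 12 = (326, 459, 49.8), Shot 11→Shot 13 = (317, 887, -42.2).
Normal n = (Shot 11→Shot 12) × (Shot 11→Shot 13) = (-63542.4, 29543.8, 143659).
So ∂z/∂E = −n_x/n_z = 0.44231 and ∂z/∂N = −n_y/n_z = −0.20565.
Gradient magnitude |∇z| = √(a² + b²) = √(0.19564 + 0.04229) = 0.48779.
True dip = arctan(0.48779) = 26.00°, dipping toward WNW (azimuth ≈ 295°).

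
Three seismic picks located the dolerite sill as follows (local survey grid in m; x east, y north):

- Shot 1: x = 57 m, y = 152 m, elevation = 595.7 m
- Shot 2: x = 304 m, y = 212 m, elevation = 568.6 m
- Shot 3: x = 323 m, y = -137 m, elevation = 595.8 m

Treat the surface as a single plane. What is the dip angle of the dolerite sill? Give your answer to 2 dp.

6.96°

Let the plane be z = a·x + b·y + c.
Shot 2−Shot 1: 247a + 60b = −27.1;  Shot 3−Shot 1: 266a − 289b = 0.1.
Solving gives a = −0.08960, b = −0.08281.
Gradient magnitude |∇z| = √(a² + b²) = √(0.00803 + 0.00686) = 0.12201.
True dip = arctan(0.12201) = 6.96°, dipping toward NE (azimuth ≈ 047°).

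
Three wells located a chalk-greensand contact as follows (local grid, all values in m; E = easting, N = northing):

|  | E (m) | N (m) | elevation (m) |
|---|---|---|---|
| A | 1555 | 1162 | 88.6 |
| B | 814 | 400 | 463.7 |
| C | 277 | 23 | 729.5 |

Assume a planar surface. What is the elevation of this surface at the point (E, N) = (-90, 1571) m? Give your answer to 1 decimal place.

Let the plane be z = a·E + b·N + c.
B−A: −741a − 762b = 375.1;  C−A: −1278a − 1139b = 640.9.
Solving gives a = −0.470797, b = −0.034435.
Then c = 88.6 − a·1555 − b·1162 = 860.70.
At (-90, 1571): z = 42.4 − 54.1 + 860.70 = 849.0 m.

849.0 m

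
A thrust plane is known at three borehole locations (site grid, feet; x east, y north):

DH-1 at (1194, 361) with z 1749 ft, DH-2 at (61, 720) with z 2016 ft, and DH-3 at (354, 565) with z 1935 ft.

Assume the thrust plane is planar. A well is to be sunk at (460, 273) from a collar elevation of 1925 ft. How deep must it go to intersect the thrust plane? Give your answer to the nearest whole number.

Let the plane be z = a·x + b·y + c.
DH-2−DH-1: −1133a + 359b = 267;  DH-3−DH-1: −840a + 204b = 186.
Solving gives a = −0.17473, b = 0.19228.
Then c = 1749 − a·1194 − b·361 = 1888.22.
At (460, 273): z_contact = −80.4 + 52.5 + 1888.22 = 1860.3 ft.
Depth below ground = 1925 − 1860.3 = 65 ft.

65 ft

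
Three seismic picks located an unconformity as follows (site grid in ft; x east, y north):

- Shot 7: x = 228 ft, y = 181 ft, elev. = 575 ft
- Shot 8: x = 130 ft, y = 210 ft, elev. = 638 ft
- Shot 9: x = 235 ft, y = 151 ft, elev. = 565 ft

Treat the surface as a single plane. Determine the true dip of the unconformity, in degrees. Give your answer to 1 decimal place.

Two edge vectors: Shot 7→Shot 8 = (-98, 29, 63), Shot 7→Shot 9 = (7, -30, -10).
Normal n = (Shot 7→Shot 8) × (Shot 7→Shot 9) = (1600, -539, 2737).
So ∂z/∂x = −n_x/n_z = −0.58458 and ∂z/∂y = −n_y/n_z = 0.19693.
Gradient magnitude |∇z| = √(a² + b²) = √(0.34174 + 0.03878) = 0.61686.
True dip = arctan(0.61686) = 31.7°, dipping toward ESE (azimuth ≈ 109°).

31.7°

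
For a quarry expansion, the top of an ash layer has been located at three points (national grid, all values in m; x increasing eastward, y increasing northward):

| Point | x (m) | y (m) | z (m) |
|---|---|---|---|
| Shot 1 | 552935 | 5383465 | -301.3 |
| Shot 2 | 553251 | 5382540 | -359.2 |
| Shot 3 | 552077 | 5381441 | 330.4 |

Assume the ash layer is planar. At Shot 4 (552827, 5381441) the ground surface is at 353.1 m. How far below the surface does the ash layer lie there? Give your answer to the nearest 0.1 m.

Let the plane be z = a·x + b·y + c.
Shot 2−Shot 1: 316a − 925b = −57.9;  Shot 3−Shot 1: −858a − 2024b = 631.7.
Solving gives a = −0.489460967, b = −0.104615855.
Then c = -301.3 − a·552935 − b·5383465 = 833534.59.
At (552827, 5381441): z_contact = −270587.24 − 562984.05 + 833534.59 = -36.70 m.
Depth below ground = 353.1 − (-36.70) = 389.8 m.

389.8 m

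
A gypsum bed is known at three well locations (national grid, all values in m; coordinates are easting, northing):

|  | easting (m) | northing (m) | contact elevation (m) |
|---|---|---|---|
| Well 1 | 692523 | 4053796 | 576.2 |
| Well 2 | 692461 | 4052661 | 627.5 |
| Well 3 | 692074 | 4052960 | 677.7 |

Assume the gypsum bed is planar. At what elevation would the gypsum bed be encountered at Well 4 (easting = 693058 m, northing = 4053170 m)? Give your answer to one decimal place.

514.6 m

Let the plane be z = a·easting + b·northing + c.
Well 2−Well 1: −62a − 1135b = 51.3;  Well 3−Well 1: −449a − 836b = 101.5.
Solving gives a = −0.157969387, b = −0.036569073.
Then c = 576.2 − a·692523 − b·4053796 = 258217.20.
At (693058, 4053170): z = −109481.9 − 148220.7 + 258217.20 = 514.6 m.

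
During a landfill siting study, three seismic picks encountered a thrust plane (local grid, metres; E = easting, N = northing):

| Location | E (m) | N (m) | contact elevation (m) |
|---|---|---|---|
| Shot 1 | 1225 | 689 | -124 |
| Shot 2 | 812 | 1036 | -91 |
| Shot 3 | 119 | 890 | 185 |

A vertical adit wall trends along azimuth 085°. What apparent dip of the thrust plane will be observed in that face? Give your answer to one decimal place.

Let the plane be z = a·E + b·N + c.
Shot 2−Shot 1: −413a + 347b = 33;  Shot 3−Shot 1: −1106a + 201b = 309.
Solving gives a = −0.33444, b = −0.30295.
Unit vector along 085° is (sin 85°, cos 85°) = (0.9962, 0.0872).
Slope in that direction = a·(0.9962) + b·(0.0872) = −0.35957.
Apparent dip = arctan|0.35957| = 19.8° (true dip is 24.3°, so apparent ≤ true as expected).

19.8°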